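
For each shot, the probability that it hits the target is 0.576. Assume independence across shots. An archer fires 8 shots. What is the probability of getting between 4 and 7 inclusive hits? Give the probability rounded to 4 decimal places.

X ~ Binomial(8, 0.576); P(4 ≤ X ≤ 7) = Σ C(8,k) p^k (1−p)^(8−k) over k:
  k=4: C(8,4)·0.576^4·0.424^4 = 0.249030
  k=5: C(8,5)·0.576^5·0.424^3 = 0.270644
  k=6: C(8,6)·0.576^6·0.424^2 = 0.183833
  k=7: C(8,7)·0.576^7·0.424^1 = 0.071353
Total = 0.774860

0.7749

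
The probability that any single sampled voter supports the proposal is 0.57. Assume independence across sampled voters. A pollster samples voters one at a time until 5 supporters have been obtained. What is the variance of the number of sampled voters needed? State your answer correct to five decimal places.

Y = total sampled voters until the fifth success; negative binomial with r=5, p=0.57.
Var(Y) = r(1−p)/p² = 5·0.43 / 0.57² = 6.6174207

6.61742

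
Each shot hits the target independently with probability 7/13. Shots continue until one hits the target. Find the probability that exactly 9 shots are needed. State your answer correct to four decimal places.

0.0011

Geometric (trials to first success), p = 0.538462.
P(Y = 9) = (1−p)^8 · p = 0.002059 · 0.538462 = 0.001109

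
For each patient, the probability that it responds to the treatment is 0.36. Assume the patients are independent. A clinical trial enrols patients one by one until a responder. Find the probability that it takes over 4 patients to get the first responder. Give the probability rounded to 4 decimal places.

Y = number of patients to the first success; geometric, p = 0.36.
P(Y > 4) = P(first 4 all fail) = (1−p)^4 = 0.167772

0.1678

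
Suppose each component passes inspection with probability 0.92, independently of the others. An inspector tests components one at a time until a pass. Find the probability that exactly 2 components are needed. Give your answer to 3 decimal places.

Geometric (trials to first success), p = 0.92.
P(Y = 2) = (1−p)^1 · p = 0.08 · 0.92 = 0.07360

0.074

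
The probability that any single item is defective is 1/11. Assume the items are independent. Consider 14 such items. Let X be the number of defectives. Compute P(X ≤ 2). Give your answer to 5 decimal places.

0.87163

X ~ Binomial(14, 0.090909); P(X ≤ 2) = Σ C(14,k) p^k (1−p)^(14−k) over k:
  k=0: C(14,0)·0.090909^0·0.909091^14 = 0.2633313
  k=1: C(14,1)·0.090909^1·0.909091^13 = 0.3686638
  k=2: C(14,2)·0.090909^2·0.909091^12 = 0.2396314
Total = 0.8716265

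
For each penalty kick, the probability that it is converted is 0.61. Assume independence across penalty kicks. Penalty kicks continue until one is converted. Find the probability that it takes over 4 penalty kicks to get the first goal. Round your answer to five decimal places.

Y = number of penalty kicks to the first success; geometric, p = 0.61.
P(Y > 4) = P(first 4 all fail) = (1−p)^4 = 0.0231344

0.02313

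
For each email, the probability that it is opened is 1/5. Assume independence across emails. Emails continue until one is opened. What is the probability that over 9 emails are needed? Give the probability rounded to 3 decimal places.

Y = number of emails to the first success; geometric, p = 0.20.
P(Y > 9) = P(first 9 all fail) = (1−p)^9 = 0.13422

0.134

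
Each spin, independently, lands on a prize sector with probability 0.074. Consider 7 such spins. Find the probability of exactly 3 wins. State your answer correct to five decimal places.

0.01043

X ~ Binomial(n=7, p=0.074).
P(X=3) = C(7,3) · p^3 · (1−p)^4
= 35 · 0.00040522 · 0.73527 = 0.0104281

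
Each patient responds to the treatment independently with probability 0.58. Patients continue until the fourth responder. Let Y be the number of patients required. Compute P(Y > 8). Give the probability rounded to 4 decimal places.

0.2062

Needing more than 8 patients ⇔ fewer than 4 successes in the first 8. With X ~ Binomial(8, 0.58), P(Y > 8) = P(X ≤ 3).
  k=0: C(8,0)·0.58^0·0.42^8 = 0.000968
  k=1: C(8,1)·0.58^1·0.42^7 = 0.010697
  k=2: C(8,2)·0.58^2·0.42^6 = 0.051702
  k=3: C(8,3)·0.58^3·0.42^5 = 0.142797
P(X ≤ 3) = 0.206164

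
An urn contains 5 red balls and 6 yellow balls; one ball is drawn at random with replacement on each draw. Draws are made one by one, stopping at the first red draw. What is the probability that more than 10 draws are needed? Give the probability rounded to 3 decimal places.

0.002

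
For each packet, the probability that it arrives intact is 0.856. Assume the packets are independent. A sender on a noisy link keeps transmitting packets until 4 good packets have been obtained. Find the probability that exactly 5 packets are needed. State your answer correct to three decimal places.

0.309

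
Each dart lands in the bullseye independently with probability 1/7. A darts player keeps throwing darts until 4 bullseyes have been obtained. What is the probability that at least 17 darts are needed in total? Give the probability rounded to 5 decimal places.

0.81431

Needing more than 16 darts ⇔ fewer than 4 successes in the first 16. With X ~ Binomial(16, 0.142857), P(Y > 16) = P(X ≤ 3).
  k=0: C(16,0)·0.142857^0·0.857143^16 = 0.0848890
  k=1: C(16,1)·0.142857^1·0.857143^15 = 0.2263706
  k=2: C(16,2)·0.142857^2·0.857143^14 = 0.2829633
  k=3: C(16,3)·0.142857^3·0.857143^13 = 0.2200826
P(X ≤ 3) = 0.8143055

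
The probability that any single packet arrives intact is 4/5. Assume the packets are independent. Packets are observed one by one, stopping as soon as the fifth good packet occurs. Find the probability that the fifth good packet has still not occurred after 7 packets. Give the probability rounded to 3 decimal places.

0.148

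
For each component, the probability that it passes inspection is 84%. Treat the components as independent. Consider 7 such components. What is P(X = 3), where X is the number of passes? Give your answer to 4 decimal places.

X ~ Binomial(n=7, p=0.84).
P(X=3) = C(7,3) · p^3 · (1−p)^4
= 35 · 0.5927 · 0.00065536 = 0.013595

0.0136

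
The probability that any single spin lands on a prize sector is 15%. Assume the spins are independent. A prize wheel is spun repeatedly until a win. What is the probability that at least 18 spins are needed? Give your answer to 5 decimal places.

0.06311

Y = number of spins to the first success; geometric, p = 0.15.
P(Y > 17) = P(first 17 all fail) = (1−p)^17 = 0.0631134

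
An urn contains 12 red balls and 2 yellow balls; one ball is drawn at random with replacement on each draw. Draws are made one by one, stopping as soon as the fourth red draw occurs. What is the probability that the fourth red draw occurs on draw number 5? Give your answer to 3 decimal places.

Y = trial on which the fourth success occurs; negative binomial, r=4, p=0.857143.
P(Y=5) = C(4,3) · p^4 · (1−p)^1
= 4 · 0.53978 · 0.14286 = 0.30844

0.308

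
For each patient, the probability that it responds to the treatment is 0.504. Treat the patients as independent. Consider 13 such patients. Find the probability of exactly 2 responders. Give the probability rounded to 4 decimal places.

0.0089

X ~ Binomial(n=13, p=0.504).
P(X=2) = C(13,2) · p^2 · (1−p)^11
= 78 · 0.25402 · 0.00044699 = 0.008856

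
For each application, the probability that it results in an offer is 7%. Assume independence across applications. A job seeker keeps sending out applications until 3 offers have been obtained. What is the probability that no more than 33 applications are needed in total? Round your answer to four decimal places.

Finishing within 33 applications ⇔ at least 3 successes in the first 33. With X ~ Binomial(33, 0.07), P(Y ≤ 33) = 1 − P(X ≤ 2).
  k=0: C(33,0)·0.07^0·0.93^33 = 0.091188
  k=1: C(33,1)·0.07^1·0.93^32 = 0.226499
  k=2: C(33,2)·0.07^2·0.93^31 = 0.272773
1 − 0.590460 = 0.409540

0.4095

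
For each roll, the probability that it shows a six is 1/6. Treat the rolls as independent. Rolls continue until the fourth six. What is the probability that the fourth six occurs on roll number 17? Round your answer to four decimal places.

0.0404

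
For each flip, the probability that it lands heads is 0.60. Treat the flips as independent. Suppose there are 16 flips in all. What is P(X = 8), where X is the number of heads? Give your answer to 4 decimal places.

X ~ Binomial(n=16, p=0.60).
P(X=8) = C(16,8) · p^8 · (1−p)^8
= 12870 · 0.016796 · 0.00065536 = 0.141667

0.1417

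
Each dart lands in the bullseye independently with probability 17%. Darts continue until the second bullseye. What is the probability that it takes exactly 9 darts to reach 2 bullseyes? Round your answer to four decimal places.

Y = trial on which the second success occurs; negative binomial, r=2, p=0.17.
P(Y=9) = C(8,1) · p^2 · (1−p)^7
= 8 · 0.0289 · 0.27136 = 0.062739

0.0627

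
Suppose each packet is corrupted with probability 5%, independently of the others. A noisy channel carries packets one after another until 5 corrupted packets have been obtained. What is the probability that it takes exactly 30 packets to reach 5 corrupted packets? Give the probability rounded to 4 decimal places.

0.0021

Y = trial on which the fifth success occurs; negative binomial, r=5, p=0.05.
P(Y=30) = C(29,4) · p^5 · (1−p)^25
= 23751 · 3.125e-07 · 0.27739 = 0.002059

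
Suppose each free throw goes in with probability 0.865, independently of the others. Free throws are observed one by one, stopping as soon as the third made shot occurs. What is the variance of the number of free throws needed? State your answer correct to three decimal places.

0.541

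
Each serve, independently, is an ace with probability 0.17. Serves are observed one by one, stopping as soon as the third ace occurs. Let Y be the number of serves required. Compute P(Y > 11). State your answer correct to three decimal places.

0.716

Needing more than 11 serves ⇔ fewer than 3 successes in the first 11. With X ~ Binomial(11, 0.17), P(Y > 11) = P(X ≤ 2).
  k=0: C(11,0)·0.17^0·0.83^11 = 0.12878
  k=1: C(11,1)·0.17^1·0.83^10 = 0.29015
  k=2: C(11,2)·0.17^2·0.83^9 = 0.29714
P(X ≤ 2) = 0.71607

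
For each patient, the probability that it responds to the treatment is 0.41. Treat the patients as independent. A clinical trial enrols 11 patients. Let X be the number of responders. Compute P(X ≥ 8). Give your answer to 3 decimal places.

X ~ Binomial(11, 0.41); P(X ≥ 8) = Σ C(11,k) p^k (1−p)^(11−k) over k:
  k=8: C(11,8)·0.41^8·0.59^3 = 0.02706
  k=9: C(11,9)·0.41^9·0.59^2 = 0.00627
  k=10: C(11,10)·0.41^10·0.59^1 = 0.00087
  k=11: C(11,11)·0.41^11·0.59^0 = 0.00006
Total = 0.03425

0.034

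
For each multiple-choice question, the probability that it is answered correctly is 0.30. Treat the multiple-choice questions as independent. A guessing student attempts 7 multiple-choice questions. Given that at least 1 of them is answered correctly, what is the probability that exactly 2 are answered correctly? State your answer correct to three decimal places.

X ~ Binomial(7, 0.30). Want P(X=2 | X≥1) = P(X=2) / P(X≥1).
P(X=2) = C(7,2)·0.30^2·0.70^5 = 0.31765
P(X≥1) = 1 − 0.08235 = 0.91765
Ratio = 0.31765 / 0.91765 = 0.34616

0.346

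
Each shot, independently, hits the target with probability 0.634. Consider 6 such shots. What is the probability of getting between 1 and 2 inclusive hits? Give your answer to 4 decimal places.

X ~ Binomial(6, 0.634); P(1 ≤ X ≤ 2) = Σ C(6,k) p^k (1−p)^(6−k) over k:
  k=1: C(6,1)·0.634^1·0.366^5 = 0.024983
  k=2: C(6,2)·0.634^2·0.366^4 = 0.108192
Total = 0.133175

0.1332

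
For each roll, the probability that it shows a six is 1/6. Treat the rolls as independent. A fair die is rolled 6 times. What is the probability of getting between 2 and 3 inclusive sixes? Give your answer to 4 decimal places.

X ~ Binomial(6, 0.166667); P(2 ≤ X ≤ 3) = Σ C(6,k) p^k (1−p)^(6−k) over k:
  k=2: C(6,2)·0.166667^2·0.833333^4 = 0.200939
  k=3: C(6,3)·0.166667^3·0.833333^3 = 0.053584
Total = 0.254522

0.2545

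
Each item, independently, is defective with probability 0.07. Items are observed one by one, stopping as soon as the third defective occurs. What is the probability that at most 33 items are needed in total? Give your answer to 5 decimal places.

Finishing within 33 items ⇔ at least 3 successes in the first 33. With X ~ Binomial(33, 0.07), P(Y ≤ 33) = 1 − P(X ≤ 2).
  k=0: C(33,0)·0.07^0·0.93^33 = 0.0911879
  k=1: C(33,1)·0.07^1·0.93^32 = 0.2264990
  k=2: C(33,2)·0.07^2·0.93^31 = 0.2727730
1 − 0.5904600 = 0.4095400

0.40954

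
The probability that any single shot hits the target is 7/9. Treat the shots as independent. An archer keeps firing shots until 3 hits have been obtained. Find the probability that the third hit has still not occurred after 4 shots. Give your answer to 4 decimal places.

Needing more than 4 shots ⇔ fewer than 3 successes in the first 4. With X ~ Binomial(4, 0.777778), P(Y > 4) = P(X ≤ 2).
  k=0: C(4,0)·0.777778^0·0.222222^4 = 0.002439
  k=1: C(4,1)·0.777778^1·0.222222^3 = 0.034141
  k=2: C(4,2)·0.777778^2·0.222222^2 = 0.179241
P(X ≤ 2) = 0.215821

0.2158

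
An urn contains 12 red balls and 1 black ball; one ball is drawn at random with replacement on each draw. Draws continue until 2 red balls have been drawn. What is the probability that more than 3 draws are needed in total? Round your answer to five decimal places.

Needing more than 3 draws ⇔ fewer than 2 successes in the first 3. With X ~ Binomial(3, 0.923077), P(Y > 3) = P(X ≤ 1).
  k=0: C(3,0)·0.923077^0·0.076923^3 = 0.0004552
  k=1: C(3,1)·0.923077^1·0.076923^2 = 0.0163860
P(X ≤ 1) = 0.0168411

0.01684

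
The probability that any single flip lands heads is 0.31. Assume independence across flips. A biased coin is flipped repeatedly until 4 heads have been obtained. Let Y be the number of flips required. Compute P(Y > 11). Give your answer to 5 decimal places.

Needing more than 11 flips ⇔ fewer than 4 successes in the first 11. With X ~ Binomial(11, 0.31), P(Y > 11) = P(X ≤ 3).
  k=0: C(11,0)·0.31^0·0.69^11 = 0.0168787
  k=1: C(11,1)·0.31^1·0.69^10 = 0.0834152
  k=2: C(11,2)·0.31^2·0.69^9 = 0.1873820
  k=3: C(11,3)·0.31^3·0.69^8 = 0.2525584
P(X ≤ 3) = 0.5402343

0.54023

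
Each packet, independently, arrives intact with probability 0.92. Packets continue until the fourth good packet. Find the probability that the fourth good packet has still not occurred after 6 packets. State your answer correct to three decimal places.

0.009

Needing more than 6 packets ⇔ fewer than 4 successes in the first 6. With X ~ Binomial(6, 0.92), P(Y > 6) = P(X ≤ 3).
  k=0: C(6,0)·0.92^0·0.08^6 = 0.00000
  k=1: C(6,1)·0.92^1·0.08^5 = 0.00002
  k=2: C(6,2)·0.92^2·0.08^4 = 0.00052
  k=3: C(6,3)·0.92^3·0.08^3 = 0.00797
P(X ≤ 3) = 0.00851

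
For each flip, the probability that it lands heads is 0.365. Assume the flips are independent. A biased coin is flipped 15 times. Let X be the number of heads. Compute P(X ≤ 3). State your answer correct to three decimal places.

0.144

X ~ Binomial(15, 0.365); P(X ≤ 3) = Σ C(15,k) p^k (1−p)^(15−k) over k:
  k=0: C(15,0)·0.365^0·0.635^15 = 0.00110
  k=1: C(15,1)·0.365^1·0.635^14 = 0.00949
  k=2: C(15,2)·0.365^2·0.635^13 = 0.03818
  k=3: C(15,3)·0.365^3·0.635^12 = 0.09510
Total = 0.14387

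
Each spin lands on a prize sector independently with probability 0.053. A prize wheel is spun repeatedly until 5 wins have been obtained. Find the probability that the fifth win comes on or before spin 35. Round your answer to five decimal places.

0.03604

Finishing within 35 spins ⇔ at least 5 successes in the first 35. With X ~ Binomial(35, 0.053), P(Y ≤ 35) = 1 − P(X ≤ 4).
  k=0: C(35,0)·0.053^0·0.947^35 = 0.1486789
  k=1: C(35,1)·0.053^1·0.947^34 = 0.2912348
  k=2: C(35,2)·0.053^2·0.947^33 = 0.2770882
  k=3: C(35,3)·0.053^3·0.947^32 = 0.1705833
  k=4: C(35,4)·0.053^4·0.947^31 = 0.0763752
1 − 0.9639604 = 0.0360396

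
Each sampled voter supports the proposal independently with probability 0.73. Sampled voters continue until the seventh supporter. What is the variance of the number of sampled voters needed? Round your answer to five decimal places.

Y = total sampled voters until the seventh success; negative binomial with r=7, p=0.73.
Var(Y) = r(1−p)/p² = 7·0.27 / 0.73² = 3.5466316

3.54663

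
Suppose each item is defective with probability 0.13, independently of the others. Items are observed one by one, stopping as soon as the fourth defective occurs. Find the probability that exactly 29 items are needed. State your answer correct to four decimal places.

0.0288

Y = trial on which the fourth success occurs; negative binomial, r=4, p=0.13.
P(Y=29) = C(28,3) · p^4 · (1−p)^25
= 3276 · 0.00028561 · 0.03076 = 0.028781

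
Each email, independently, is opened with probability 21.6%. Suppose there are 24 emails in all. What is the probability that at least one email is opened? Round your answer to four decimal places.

P(at least one) = 1 − P(none) = 1 − (1 − 0.216)^24
= 1 − 0.002908 = 0.997092

0.9971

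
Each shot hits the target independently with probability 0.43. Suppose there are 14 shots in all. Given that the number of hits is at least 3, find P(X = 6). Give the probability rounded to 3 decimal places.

X ~ Binomial(14, 0.43). Want P(X=6 | X≥3) = P(X=6) / P(X≥3).
P(X=6) = C(14,6)·0.43^6·0.57^8 = 0.21153
P(X≥3) = 1 − 0.00038 − 0.00404 − 0.01979 = 0.97579
Ratio = 0.21153 / 0.97579 = 0.21677

0.217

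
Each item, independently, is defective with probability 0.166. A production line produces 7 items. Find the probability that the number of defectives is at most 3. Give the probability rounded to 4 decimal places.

0.9826

X ~ Binomial(7, 0.166); P(X ≤ 3) = Σ C(7,k) p^k (1−p)^(7−k) over k:
  k=0: C(7,0)·0.166^0·0.834^7 = 0.280648
  k=1: C(7,1)·0.166^1·0.834^6 = 0.391023
  k=2: C(7,2)·0.166^2·0.834^5 = 0.233489
  k=3: C(7,3)·0.166^3·0.834^4 = 0.077456
Total = 0.982616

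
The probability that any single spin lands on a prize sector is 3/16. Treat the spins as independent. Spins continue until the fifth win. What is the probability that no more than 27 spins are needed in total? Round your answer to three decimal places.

0.590

Finishing within 27 spins ⇔ at least 5 successes in the first 27. With X ~ Binomial(27, 0.1875), P(Y ≤ 27) = 1 − P(X ≤ 4).
  k=0: C(27,0)·0.1875^0·0.8125^27 = 0.00367
  k=1: C(27,1)·0.1875^1·0.8125^26 = 0.02290
  k=2: C(27,2)·0.1875^2·0.8125^25 = 0.06869
  k=3: C(27,3)·0.1875^3·0.8125^24 = 0.13210
  k=4: C(27,4)·0.1875^4·0.8125^23 = 0.18290
1 − 0.41026 = 0.58974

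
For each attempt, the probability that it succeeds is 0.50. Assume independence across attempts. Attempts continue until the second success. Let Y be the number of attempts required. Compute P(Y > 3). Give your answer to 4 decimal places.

0.5000

Needing more than 3 attempts ⇔ fewer than 2 successes in the first 3. With X ~ Binomial(3, 0.50), P(Y > 3) = P(X ≤ 1).
  k=0: C(3,0)·0.50^0·0.50^3 = 0.125000
  k=1: C(3,1)·0.50^1·0.50^2 = 0.375000
P(X ≤ 1) = 0.500000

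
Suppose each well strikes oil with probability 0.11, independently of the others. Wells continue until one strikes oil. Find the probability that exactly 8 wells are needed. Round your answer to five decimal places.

0.04865

Geometric (trials to first success), p = 0.11.
P(Y = 8) = (1−p)^7 · p = 0.44231 · 0.11 = 0.0486545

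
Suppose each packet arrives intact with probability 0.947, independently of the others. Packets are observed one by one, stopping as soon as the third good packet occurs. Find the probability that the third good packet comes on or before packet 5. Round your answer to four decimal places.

0.9986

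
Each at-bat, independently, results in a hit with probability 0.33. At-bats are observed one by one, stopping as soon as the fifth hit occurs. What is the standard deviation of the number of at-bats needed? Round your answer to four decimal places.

5.5464

Y = total at-bats until the fifth success; negative binomial with r=5, p=0.33.
SD(Y) = √[r(1−p)/p²] = √(30.762167) = 5.546365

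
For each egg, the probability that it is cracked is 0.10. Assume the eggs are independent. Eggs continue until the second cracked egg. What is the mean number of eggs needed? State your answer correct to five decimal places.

20.00000

Y = total eggs until the second success; negative binomial with r=2, p=0.10.
E[Y] = r / p = 2 / 0.10 = 20.0000000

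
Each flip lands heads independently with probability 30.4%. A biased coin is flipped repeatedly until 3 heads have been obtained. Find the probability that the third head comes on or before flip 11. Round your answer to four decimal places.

0.6974

Finishing within 11 flips ⇔ at least 3 successes in the first 11. With X ~ Binomial(11, 0.304), P(Y ≤ 11) = 1 − P(X ≤ 2).
  k=0: C(11,0)·0.304^0·0.696^11 = 0.018565
  k=1: C(11,1)·0.304^1·0.696^10 = 0.089199
  k=2: C(11,2)·0.304^2·0.696^9 = 0.194802
1 − 0.302566 = 0.697434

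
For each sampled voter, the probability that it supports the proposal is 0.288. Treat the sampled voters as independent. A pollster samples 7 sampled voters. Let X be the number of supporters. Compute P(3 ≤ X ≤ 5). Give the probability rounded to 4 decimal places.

0.3229

X ~ Binomial(7, 0.288); P(3 ≤ X ≤ 5) = Σ C(7,k) p^k (1−p)^(7−k) over k:
  k=3: C(7,3)·0.288^3·0.712^4 = 0.214865
  k=4: C(7,4)·0.288^4·0.712^3 = 0.086912
  k=5: C(7,5)·0.288^5·0.712^2 = 0.021093
Total = 0.322870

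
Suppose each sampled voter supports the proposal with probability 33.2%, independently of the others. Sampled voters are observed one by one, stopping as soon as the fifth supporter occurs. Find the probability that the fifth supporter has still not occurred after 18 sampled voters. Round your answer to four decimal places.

0.2347

Needing more than 18 sampled voters ⇔ fewer than 5 successes in the first 18. With X ~ Binomial(18, 0.332), P(Y > 18) = P(X ≤ 4).
  k=0: C(18,0)·0.332^0·0.668^18 = 0.000701
  k=1: C(18,1)·0.332^1·0.668^17 = 0.006275
  k=2: C(18,2)·0.332^2·0.668^16 = 0.026509
  k=3: C(18,3)·0.332^3·0.668^15 = 0.070267
  k=4: C(18,4)·0.332^4·0.668^14 = 0.130962
P(X ≤ 4) = 0.234714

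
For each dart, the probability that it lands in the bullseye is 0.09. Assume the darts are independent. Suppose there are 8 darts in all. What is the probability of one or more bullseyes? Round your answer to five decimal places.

0.52975

P(at least one) = 1 − P(none) = 1 − (1 − 0.09)^8
= 1 − 0.4702525 = 0.5297475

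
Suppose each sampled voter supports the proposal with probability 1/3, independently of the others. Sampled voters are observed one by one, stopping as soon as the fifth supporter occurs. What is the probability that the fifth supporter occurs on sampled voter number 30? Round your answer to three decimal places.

Y = trial on which the fifth success occurs; negative binomial, r=5, p=0.333333.
P(Y=30) = C(29,4) · p^5 · (1−p)^25
= 23751 · 0.0041152 · 3.9602e-05 = 0.00387

0.004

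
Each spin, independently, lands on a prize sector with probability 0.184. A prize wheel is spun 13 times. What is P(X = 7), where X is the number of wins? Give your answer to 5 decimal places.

X ~ Binomial(n=13, p=0.184).
P(X=7) = C(13,7) · p^7 · (1−p)^6
= 1716 · 7.1404e-06 · 0.29522 = 0.0036173

0.00362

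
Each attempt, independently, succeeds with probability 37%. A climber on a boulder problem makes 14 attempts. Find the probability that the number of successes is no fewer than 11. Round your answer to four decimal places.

X ~ Binomial(14, 0.37); P(X ≥ 11) = Σ C(14,k) p^k (1−p)^(14−k) over k:
  k=11: C(14,11)·0.37^11·0.63^3 = 0.001619
  k=12: C(14,12)·0.37^12·0.63^2 = 0.000238
  k=13: C(14,13)·0.37^13·0.63^1 = 0.000021
  k=14: C(14,14)·0.37^14·0.63^0 = 0.000001
Total = 0.001880

0.0019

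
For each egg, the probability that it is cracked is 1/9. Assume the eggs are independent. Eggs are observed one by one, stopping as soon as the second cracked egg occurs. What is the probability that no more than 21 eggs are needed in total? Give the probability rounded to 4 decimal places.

0.6944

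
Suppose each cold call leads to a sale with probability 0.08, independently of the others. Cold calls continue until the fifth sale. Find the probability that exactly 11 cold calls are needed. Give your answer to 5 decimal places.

0.00042

Y = trial on which the fifth success occurs; negative binomial, r=5, p=0.08.
P(Y=11) = C(10,4) · p^5 · (1−p)^6
= 210 · 3.2768e-06 · 0.60636 = 0.0004172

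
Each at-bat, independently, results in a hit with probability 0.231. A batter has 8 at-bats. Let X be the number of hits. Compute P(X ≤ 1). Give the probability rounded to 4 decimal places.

0.4162

X ~ Binomial(8, 0.231); P(X ≤ 1) = Σ C(8,k) p^k (1−p)^(8−k) over k:
  k=0: C(8,0)·0.231^0·0.769^8 = 0.122296
  k=1: C(8,1)·0.231^1·0.769^7 = 0.293891
Total = 0.416187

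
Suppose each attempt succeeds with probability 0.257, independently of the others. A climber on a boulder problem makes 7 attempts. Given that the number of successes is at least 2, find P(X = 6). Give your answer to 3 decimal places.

X ~ Binomial(7, 0.257). Want P(X=6 | X≥2) = P(X=6) / P(X≥2).
P(X=6) = C(7,6)·0.257^6·0.743^1 = 0.00150
P(X≥2) = 1 − 0.12500 − 0.30267 = 0.57233
Ratio = 0.00150 / 0.57233 = 0.00262

0.003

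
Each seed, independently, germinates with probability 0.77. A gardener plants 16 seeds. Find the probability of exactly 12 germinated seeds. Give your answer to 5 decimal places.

X ~ Binomial(n=16, p=0.77).
P(X=12) = C(16,12) · p^12 · (1−p)^4
= 1820 · 0.04344 · 0.0027984 = 0.2212440

0.22124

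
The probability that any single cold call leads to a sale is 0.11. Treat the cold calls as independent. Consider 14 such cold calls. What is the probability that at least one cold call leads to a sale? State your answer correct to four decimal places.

P(at least one) = 1 − P(none) = 1 − (1 − 0.11)^14
= 1 − 0.195641 = 0.804359

0.8044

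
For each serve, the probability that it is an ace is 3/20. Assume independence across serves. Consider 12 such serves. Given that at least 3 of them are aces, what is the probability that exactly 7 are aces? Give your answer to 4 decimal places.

X ~ Binomial(12, 0.15). Want P(X=7 | X≥3) = P(X=7) / P(X≥3).
P(X=7) = C(12,7)·0.15^7·0.85^5 = 0.000600
P(X≥3) = 1 − 0.142242 − 0.301218 − 0.292358 = 0.264182
Ratio = 0.000600 / 0.264182 = 0.002273

0.0023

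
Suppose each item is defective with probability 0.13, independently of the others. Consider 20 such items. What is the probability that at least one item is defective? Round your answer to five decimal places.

P(at least one) = 1 − P(none) = 1 − (1 − 0.13)^20
= 1 − 0.0617142 = 0.9382858

0.93829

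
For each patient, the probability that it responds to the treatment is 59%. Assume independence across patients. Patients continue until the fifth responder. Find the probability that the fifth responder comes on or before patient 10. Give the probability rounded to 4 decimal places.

0.8166

Finishing within 10 patients ⇔ at least 5 successes in the first 10. With X ~ Binomial(10, 0.59), P(Y ≤ 10) = 1 − P(X ≤ 4).
  k=0: C(10,0)·0.59^0·0.41^10 = 0.000134
  k=1: C(10,1)·0.59^1·0.41^9 = 0.001932
  k=2: C(10,2)·0.59^2·0.41^8 = 0.012508
  k=3: C(10,3)·0.59^3·0.41^7 = 0.047998
  k=4: C(10,4)·0.59^4·0.41^6 = 0.120873
1 − 0.183445 = 0.816555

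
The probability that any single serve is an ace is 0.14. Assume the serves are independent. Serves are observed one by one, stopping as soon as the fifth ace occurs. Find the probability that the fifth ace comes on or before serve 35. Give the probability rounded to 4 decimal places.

0.5540

Finishing within 35 serves ⇔ at least 5 successes in the first 35. With X ~ Binomial(35, 0.14), P(Y ≤ 35) = 1 − P(X ≤ 4).
  k=0: C(35,0)·0.14^0·0.86^35 = 0.005099
  k=1: C(35,1)·0.14^1·0.86^34 = 0.029050
  k=2: C(35,2)·0.14^2·0.86^33 = 0.080394
  k=3: C(35,3)·0.14^3·0.86^32 = 0.143961
  k=4: C(35,4)·0.14^4·0.86^31 = 0.187484
1 − 0.445987 = 0.554013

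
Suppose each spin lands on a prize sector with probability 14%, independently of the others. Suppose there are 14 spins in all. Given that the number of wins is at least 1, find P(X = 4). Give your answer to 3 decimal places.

X ~ Binomial(14, 0.14). Want P(X=4 | X≥1) = P(X=4) / P(X≥1).
P(X=4) = C(14,4)·0.14^4·0.86^10 = 0.08510
P(X≥1) = 1 − 0.12105 = 0.87895
Ratio = 0.08510 / 0.87895 = 0.09682

0.097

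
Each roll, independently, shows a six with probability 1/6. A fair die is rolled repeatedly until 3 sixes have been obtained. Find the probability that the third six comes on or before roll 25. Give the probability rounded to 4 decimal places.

Finishing within 25 rolls ⇔ at least 3 successes in the first 25. With X ~ Binomial(25, 0.166667), P(Y ≤ 25) = 1 − P(X ≤ 2).
  k=0: C(25,0)·0.166667^0·0.833333^25 = 0.010483
  k=1: C(25,1)·0.166667^1·0.833333^24 = 0.052413
  k=2: C(25,2)·0.166667^2·0.833333^23 = 0.125791
1 − 0.188687 = 0.811313

0.8113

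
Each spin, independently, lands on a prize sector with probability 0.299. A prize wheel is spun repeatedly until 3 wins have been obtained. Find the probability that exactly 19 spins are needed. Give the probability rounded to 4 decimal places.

0.0139

Y = trial on which the third success occurs; negative binomial, r=3, p=0.299.
P(Y=19) = C(18,2) · p^3 · (1−p)^16
= 153 · 0.026731 · 0.0034001 = 0.013906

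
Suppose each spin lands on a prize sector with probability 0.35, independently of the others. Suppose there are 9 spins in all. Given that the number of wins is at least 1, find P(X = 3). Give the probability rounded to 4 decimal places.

X ~ Binomial(9, 0.35). Want P(X=3 | X≥1) = P(X=3) / P(X≥1).
P(X=3) = C(9,3)·0.35^3·0.65^6 = 0.271621
P(X≥1) = 1 − 0.020712 = 0.979288
Ratio = 0.271621 / 0.979288 = 0.277366

0.2774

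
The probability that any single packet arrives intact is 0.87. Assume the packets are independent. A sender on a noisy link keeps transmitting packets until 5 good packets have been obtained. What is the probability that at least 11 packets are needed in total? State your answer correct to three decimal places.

0.001

Needing more than 10 packets ⇔ fewer than 5 successes in the first 10. With X ~ Binomial(10, 0.87), P(Y > 10) = P(X ≤ 4).
  k=0: C(10,0)·0.87^0·0.13^10 = 0.00000
  k=1: C(10,1)·0.87^1·0.13^9 = 0.00000
  k=2: C(10,2)·0.87^2·0.13^8 = 0.00000
  k=3: C(10,3)·0.87^3·0.13^7 = 0.00005
  k=4: C(10,4)·0.87^4·0.13^6 = 0.00058
P(X ≤ 4) = 0.00063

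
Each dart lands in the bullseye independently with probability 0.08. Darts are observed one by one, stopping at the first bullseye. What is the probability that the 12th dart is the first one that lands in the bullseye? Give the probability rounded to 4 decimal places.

Geometric (trials to first success), p = 0.08.
P(Y = 12) = (1−p)^11 · p = 0.39964 · 0.08 = 0.031971

0.0320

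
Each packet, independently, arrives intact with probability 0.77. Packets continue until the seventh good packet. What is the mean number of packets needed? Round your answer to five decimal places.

Y = total packets until the seventh success; negative binomial with r=7, p=0.77.
E[Y] = r / p = 7 / 0.77 = 9.0909091

9.09091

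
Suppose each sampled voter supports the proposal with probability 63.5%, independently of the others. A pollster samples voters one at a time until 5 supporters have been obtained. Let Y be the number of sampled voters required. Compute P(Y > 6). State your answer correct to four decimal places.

0.7083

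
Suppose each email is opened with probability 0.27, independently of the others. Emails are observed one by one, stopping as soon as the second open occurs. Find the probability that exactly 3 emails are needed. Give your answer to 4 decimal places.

0.1064

Y = trial on which the second success occurs; negative binomial, r=2, p=0.27.
P(Y=3) = C(2,1) · p^2 · (1−p)^1
= 2 · 0.0729 · 0.73 = 0.106434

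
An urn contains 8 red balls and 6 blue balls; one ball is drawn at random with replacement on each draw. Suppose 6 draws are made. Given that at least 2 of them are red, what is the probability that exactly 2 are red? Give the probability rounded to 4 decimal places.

0.1750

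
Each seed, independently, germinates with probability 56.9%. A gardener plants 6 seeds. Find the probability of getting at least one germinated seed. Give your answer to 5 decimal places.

0.99359

P(at least one) = 1 − P(none) = 1 − (1 − 0.569)^6
= 1 − 0.0064101 = 0.9935899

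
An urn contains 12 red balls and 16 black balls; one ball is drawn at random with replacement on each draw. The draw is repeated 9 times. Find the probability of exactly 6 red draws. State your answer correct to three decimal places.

X ~ Binomial(n=9, p=0.428571).
P(X=6) = C(9,6) · p^6 · (1−p)^3
= 84 · 0.0061964 · 0.18659 = 0.09712

0.097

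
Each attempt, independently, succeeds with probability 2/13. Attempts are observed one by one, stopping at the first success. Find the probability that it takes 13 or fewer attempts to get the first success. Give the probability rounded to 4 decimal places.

Y = number of attempts to the first success; geometric, p = 0.153846.
P(Y ≤ 13) = 1 − (1−p)^13 = 1 − 0.113983 = 0.886017

0.8860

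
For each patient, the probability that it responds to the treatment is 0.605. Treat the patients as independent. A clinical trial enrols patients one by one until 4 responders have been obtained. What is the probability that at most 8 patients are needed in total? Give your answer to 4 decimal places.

Finishing within 8 patients ⇔ at least 4 successes in the first 8. With X ~ Binomial(8, 0.605), P(Y ≤ 8) = 1 − P(X ≤ 3).
  k=0: C(8,0)·0.605^0·0.395^8 = 0.000593
  k=1: C(8,1)·0.605^1·0.395^7 = 0.007261
  k=2: C(8,2)·0.605^2·0.395^6 = 0.038927
  k=3: C(8,3)·0.605^3·0.395^5 = 0.119245
1 − 0.166026 = 0.833974

0.8340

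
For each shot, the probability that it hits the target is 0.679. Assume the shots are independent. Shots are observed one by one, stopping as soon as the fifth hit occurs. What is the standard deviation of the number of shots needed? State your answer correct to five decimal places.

Y = total shots until the fifth success; negative binomial with r=5, p=0.679.
SD(Y) = √[r(1−p)/p²] = √(3.4812522) = 1.8658114

1.86581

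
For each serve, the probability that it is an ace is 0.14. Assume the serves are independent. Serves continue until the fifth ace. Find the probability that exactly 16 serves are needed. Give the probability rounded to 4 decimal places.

Y = trial on which the fifth success occurs; negative binomial, r=5, p=0.14.
P(Y=16) = C(15,4) · p^5 · (1−p)^11
= 1365 · 5.3782e-05 · 0.19032 = 0.013972

0.0140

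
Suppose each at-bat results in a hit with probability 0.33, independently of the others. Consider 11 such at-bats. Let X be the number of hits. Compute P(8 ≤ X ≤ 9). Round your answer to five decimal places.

0.00813

X ~ Binomial(11, 0.33); P(8 ≤ X ≤ 9) = Σ C(11,k) p^k (1−p)^(11−k) over k:
  k=8: C(11,8)·0.33^8·0.67^3 = 0.0069794
  k=9: C(11,9)·0.33^9·0.67^2 = 0.0011459
Total = 0.0081253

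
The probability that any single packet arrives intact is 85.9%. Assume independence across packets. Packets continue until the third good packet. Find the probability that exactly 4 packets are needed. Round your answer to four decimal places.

0.2681

Y = trial on which the third success occurs; negative binomial, r=3, p=0.859.
P(Y=4) = C(3,2) · p^3 · (1−p)^1
= 3 · 0.63384 · 0.141 = 0.268114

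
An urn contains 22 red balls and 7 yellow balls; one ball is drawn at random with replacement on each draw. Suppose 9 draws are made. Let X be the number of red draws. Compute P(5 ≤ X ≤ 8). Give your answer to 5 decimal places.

X ~ Binomial(9, 0.758621); P(5 ≤ X ≤ 8) = Σ C(9,k) p^k (1−p)^(9−k) over k:
  k=5: C(9,5)·0.758621^5·0.241379^4 = 0.1074717
  k=6: C(9,6)·0.758621^6·0.241379^3 = 0.2251788
  k=7: C(9,7)·0.758621^7·0.241379^2 = 0.3033021
  k=8: C(9,8)·0.758621^8·0.241379^1 = 0.2383088
Total = 0.8742613

0.87426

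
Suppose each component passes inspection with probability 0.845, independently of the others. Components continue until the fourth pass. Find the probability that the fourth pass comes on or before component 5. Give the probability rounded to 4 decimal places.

Finishing within 5 components ⇔ at least 4 successes in the first 5. With X ~ Binomial(5, 0.845), P(Y ≤ 5) = 1 − P(X ≤ 3).
  k=0: C(5,0)·0.845^0·0.155^5 = 0.000089
  k=1: C(5,1)·0.845^1·0.155^4 = 0.002439
  k=2: C(5,2)·0.845^2·0.155^3 = 0.026589
  k=3: C(5,3)·0.845^3·0.155^2 = 0.144955
1 − 0.174073 = 0.825927

0.8259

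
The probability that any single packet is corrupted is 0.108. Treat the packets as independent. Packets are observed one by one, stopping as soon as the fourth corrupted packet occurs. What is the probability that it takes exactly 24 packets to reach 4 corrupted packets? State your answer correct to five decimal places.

Y = trial on which the fourth success occurs; negative binomial, r=4, p=0.108.
P(Y=24) = C(23,3) · p^4 · (1−p)^20
= 1771 · 0.00013605 · 0.10169 = 0.0245025

0.02450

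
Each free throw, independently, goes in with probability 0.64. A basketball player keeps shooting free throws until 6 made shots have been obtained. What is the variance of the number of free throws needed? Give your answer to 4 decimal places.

5.2734

Y = total free throws until the sixth success; negative binomial with r=6, p=0.64.
Var(Y) = r(1−p)/p² = 6·0.36 / 0.64² = 5.273438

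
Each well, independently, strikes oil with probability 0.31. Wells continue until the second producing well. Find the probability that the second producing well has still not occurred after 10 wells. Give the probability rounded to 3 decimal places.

0.134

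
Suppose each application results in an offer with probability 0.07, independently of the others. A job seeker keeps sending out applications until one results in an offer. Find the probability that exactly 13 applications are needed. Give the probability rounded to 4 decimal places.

Geometric (trials to first success), p = 0.07.
P(Y = 13) = (1−p)^12 · p = 0.4186 · 0.07 = 0.029302

0.0293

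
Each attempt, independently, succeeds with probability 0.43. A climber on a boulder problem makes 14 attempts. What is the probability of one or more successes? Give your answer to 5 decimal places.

0.99962

P(at least one) = 1 − P(none) = 1 − (1 − 0.43)^14
= 1 − 0.0003822 = 0.9996178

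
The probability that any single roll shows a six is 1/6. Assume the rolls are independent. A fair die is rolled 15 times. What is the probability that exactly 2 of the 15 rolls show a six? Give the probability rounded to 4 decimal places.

X ~ Binomial(n=15, p=0.166667).
P(X=2) = C(15,2) · p^2 · (1−p)^13
= 105 · 0.027778 · 0.093464 = 0.272603

0.2726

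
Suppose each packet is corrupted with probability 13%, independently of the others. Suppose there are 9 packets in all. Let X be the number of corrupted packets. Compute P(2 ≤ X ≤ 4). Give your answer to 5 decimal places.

X ~ Binomial(9, 0.13); P(2 ≤ X ≤ 4) = Σ C(9,k) p^k (1−p)^(9−k) over k:
  k=2: C(9,2)·0.13^2·0.87^7 = 0.2295218
  k=3: C(9,3)·0.13^3·0.87^6 = 0.0800248
  k=4: C(9,4)·0.13^4·0.87^5 = 0.0179366
Total = 0.3274833

0.32748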